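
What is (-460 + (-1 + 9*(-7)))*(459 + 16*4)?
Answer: -274052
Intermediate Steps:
(-460 + (-1 + 9*(-7)))*(459 + 16*4) = (-460 + (-1 - 63))*(459 + 64) = (-460 - 64)*523 = -524*523 = -274052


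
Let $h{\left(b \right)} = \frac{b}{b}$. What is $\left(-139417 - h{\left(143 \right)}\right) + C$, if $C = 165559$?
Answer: $26141$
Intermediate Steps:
$h{\left(b \right)} = 1$
$\left(-139417 - h{\left(143 \right)}\right) + C = \left(-139417 - 1\right) + 165559 = -139418 + 165559 = 26141$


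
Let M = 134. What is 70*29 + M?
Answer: 2164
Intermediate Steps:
70*29 + M = 70*29 + 134 = 2030 + 134 = 2164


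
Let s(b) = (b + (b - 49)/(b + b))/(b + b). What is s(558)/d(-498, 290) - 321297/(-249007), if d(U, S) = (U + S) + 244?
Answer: 14560996327211/11164581438912 ≈ 1.3042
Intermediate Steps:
d(U, S) = 244 + S + U (d(U, S) = (S + U) + 244 = 244 + S + U)
s(b) = (b + (-49 + b)/(2*b))/(2*b) (s(b) = (b + (-49 + b)/((2*b)))/((2*b)) = (b + (-49 + b)*(1/(2*b)))*(1/(2*b)) = (b + (-49 + b)/(2*b))*(1/(2*b)) = (b + (-49 + b)/(2*b))/(2*b))
s(558)/d(-498, 290) - 321297/(-249007) = ((1/4)*(-49 + 558 + 2*558**2)/558**2)/(244 + 290 - 498) - 321297/(-249007) = ((1/4)*(1/311364)*(-49 + 558 + 2*311364))/36 - 321297*(-1/249007) = ((1/4)*(1/311364)*(-49 + 558 + 622728))*(1/36) + 321297/249007 = ((1/4)*(1/311364)*623237)*(1/36) + 321297/249007 = (623237/1245456)*(1/36) + 321297/249007 = 623237/44836416 + 321297/249007 = 14560996327211/11164581438912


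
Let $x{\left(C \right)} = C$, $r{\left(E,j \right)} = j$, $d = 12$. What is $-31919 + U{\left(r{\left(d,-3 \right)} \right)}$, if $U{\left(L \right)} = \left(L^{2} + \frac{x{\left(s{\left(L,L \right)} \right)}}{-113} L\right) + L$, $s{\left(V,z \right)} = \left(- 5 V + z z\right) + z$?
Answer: $- \frac{3606106}{113} \approx -31912.0$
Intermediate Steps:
$s{\left(V,z \right)} = z + z^{2} - 5 V$ ($s{\left(V,z \right)} = \left(- 5 V + z^{2}\right) + z = \left(z^{2} - 5 V\right) + z = z + z^{2} - 5 V$)
$U{\left(L \right)} = L + L^{2} + L \left(- \frac{L^{2}}{113} + \frac{4 L}{113}\right)$ ($U{\left(L \right)} = \left(L^{2} + \frac{L + L^{2} - 5 L}{-113} L\right) + L = \left(L^{2} + \left(L^{2} - 4 L\right) \left(- \frac{1}{113}\right) L\right) + L = \left(L^{2} + \left(- \frac{L^{2}}{113} + \frac{4 L}{113}\right) L\right) + L = \left(L^{2} + L \left(- \frac{L^{2}}{113} + \frac{4 L}{113}\right)\right) + L = L + L^{2} + L \left(- \frac{L^{2}}{113} + \frac{4 L}{113}\right)$)
$-31919 + U{\left(r{\left(d,-3 \right)} \right)} = -31919 + \frac{1}{113} \left(-3\right) \left(113 - \left(-3\right)^{2} + 117 \left(-3\right)\right) = -31919 + \frac{1}{113} \left(-3\right) \left(113 - 9 - 351\right) = -31919 + \frac{1}{113} \left(-3\right) \left(-247\right) = -31919 + \frac{741}{113} = - \frac{3606106}{113}$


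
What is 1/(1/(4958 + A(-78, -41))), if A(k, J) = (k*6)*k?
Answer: 41462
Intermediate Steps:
A(k, J) = 6*k**2 (A(k, J) = (6*k)*k = 6*k**2)
1/(1/(4958 + A(-78, -41))) = 1/(1/(4958 + 6*(-78)**2)) = 1/(1/(4958 + 6*6084)) = 1/(1/(4958 + 36504)) = 1/(1/41462) = 41462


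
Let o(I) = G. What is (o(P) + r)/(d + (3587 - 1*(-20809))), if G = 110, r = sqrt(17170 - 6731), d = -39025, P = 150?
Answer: -110/14629 - sqrt(10439)/14629 ≈ -0.014503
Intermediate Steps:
r = sqrt(10439) ≈ 102.17
o(I) = 110
(o(P) + r)/(d + (3587 - 1*(-20809))) = (110 + sqrt(10439))/(-39025 + (3587 - 1*(-20809))) = (110 + sqrt(10439))/(-39025 + (3587 + 20809)) = (110 + sqrt(10439))/(-39025 + 24396) = (110 + sqrt(10439))/(-14629) = (110 + sqrt(10439))*(-1/14629) = -110/14629 - sqrt(10439)/14629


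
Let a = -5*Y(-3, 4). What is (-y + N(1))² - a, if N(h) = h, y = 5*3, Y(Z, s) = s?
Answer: 216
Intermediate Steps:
y = 15
a = -20 (a = -5*4 = -20)
(-y + N(1))² - a = (-1*15 + 1)² - 1*(-20) = (-15 + 1)² + 20 = (-14)² + 20 = 196 + 20 = 216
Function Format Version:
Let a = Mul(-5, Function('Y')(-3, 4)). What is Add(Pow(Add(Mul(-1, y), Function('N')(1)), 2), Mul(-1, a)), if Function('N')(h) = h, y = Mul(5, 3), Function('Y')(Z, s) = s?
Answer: 216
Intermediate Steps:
y = 15
a = -20 (a = Mul(-5, 4) = -20)
Add(Pow(Add(Mul(-1, y), Function('N')(1)), 2), Mul(-1, a)) = Add(Pow(Add(Mul(-1, 15), 1), 2), Mul(-1, -20)) = Add(Pow(Add(-15, 1), 2), 20) = Add(Pow(-14, 2), 20) = Add(196, 20) = 216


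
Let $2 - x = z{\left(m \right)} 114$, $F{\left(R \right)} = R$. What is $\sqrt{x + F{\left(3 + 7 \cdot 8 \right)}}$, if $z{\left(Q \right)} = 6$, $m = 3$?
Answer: $i \sqrt{623} \approx 24.96 i$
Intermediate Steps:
$x = -682$ ($x = 2 - 6 \cdot 114 = 2 - 684 = -682$)
$\sqrt{x + F{\left(3 + 7 \cdot 8 \right)}} = \sqrt{-682 + \left(3 + 7 \cdot 8\right)} = \sqrt{-682 + \left(3 + 56\right)} = \sqrt{-682 + 59} = \sqrt{-623} = i \sqrt{623}$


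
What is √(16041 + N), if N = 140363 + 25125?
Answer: √181529 ≈ 426.06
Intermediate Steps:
N = 165488
√(16041 + N) = √(16041 + 165488) = √181529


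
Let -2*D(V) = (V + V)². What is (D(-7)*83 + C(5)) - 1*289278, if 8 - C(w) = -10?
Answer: -297394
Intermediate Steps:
D(V) = -2*V² (D(V) = -(V + V)²/2 = -4*V²/2 = -2*V²)
C(w) = 18 (C(w) = 8 - 1*(-10) = 8 + 10 = 18)
(D(-7)*83 + C(5)) - 1*289278 = (-2*(-7)²*83 + 18) - 1*289278 = (-2*49*83 + 18) - 289278 = (-98*83 + 18) - 289278 = (-8134 + 18) - 289278 = -8116 - 289278 = -297394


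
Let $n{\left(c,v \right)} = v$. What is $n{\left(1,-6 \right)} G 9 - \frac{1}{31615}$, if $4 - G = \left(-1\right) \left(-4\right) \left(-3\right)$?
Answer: $- \frac{27315361}{31615} \approx -864.0$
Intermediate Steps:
$G = 16$ ($G = 4 - \left(-1\right) \left(-4\right) \left(-3\right) = 4 - 4 \left(-3\right) = 4 - -12 = 4 + 12 = 16$)
$n{\left(1,-6 \right)} G 9 - \frac{1}{31615} = \left(-6\right) 16 \cdot 9 - \frac{1}{31615} = \left(-96\right) 9 - \frac{1}{31615} = -864 - \frac{1}{31615} = - \frac{27315361}{31615}$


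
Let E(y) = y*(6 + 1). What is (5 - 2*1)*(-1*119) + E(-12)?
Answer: -441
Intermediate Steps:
E(y) = 7*y (E(y) = y*7 = 7*y)
(5 - 2*1)*(-1*119) + E(-12) = (5 - 2*1)*(-1*119) + 7*(-12) = (5 - 2)*(-119) - 84 = 3*(-119) - 84 = -357 - 84 = -441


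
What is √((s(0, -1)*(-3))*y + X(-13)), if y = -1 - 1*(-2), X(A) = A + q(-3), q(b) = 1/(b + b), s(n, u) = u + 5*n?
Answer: I*√366/6 ≈ 3.1885*I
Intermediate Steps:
q(b) = 1/(2*b)
X(A) = -⅙ + A (X(A) = A + (½)/(-3) = A + (½)*(-⅓) = A - ⅙ = -⅙ + A)
y = 1 (y = -1 + 2 = 1)
√((s(0, -1)*(-3))*y + X(-13)) = √(((-1 + 5*0)*(-3))*1 + (-⅙ - 13)) = √(((-1 + 0)*(-3))*1 - 79/6) = √(-1*(-3)*1 - 79/6) = √(3*1 - 79/6) = √(3 - 79/6) = √(-61/6) = I*√366/6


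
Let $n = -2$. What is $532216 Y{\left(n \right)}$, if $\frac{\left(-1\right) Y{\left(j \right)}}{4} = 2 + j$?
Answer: $0$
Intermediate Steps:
$Y{\left(j \right)} = -8 - 4 j$ ($Y{\left(j \right)} = - 4 \left(2 + j\right) = -8 - 4 j$)
$532216 Y{\left(n \right)} = 532216 \left(-8 - -8\right) = 532216 \left(-8 + 8\right) = 532216 \cdot 0 = 0$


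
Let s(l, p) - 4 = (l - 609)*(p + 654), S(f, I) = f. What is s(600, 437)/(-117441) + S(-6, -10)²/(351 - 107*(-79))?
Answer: 22659784/258487641 ≈ 0.087663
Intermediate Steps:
s(l, p) = 4 + (-609 + l)*(654 + p) (s(l, p) = 4 + (l - 609)*(p + 654) = 4 + (-609 + l)*(654 + p))
s(600, 437)/(-117441) + S(-6, -10)²/(351 - 107*(-79)) = (-398282 - 609*437 + 654*600 + 600*437)/(-117441) + (-6)²/(351 - 107*(-79)) = (-398282 - 266133 + 392400 + 262200)*(-1/117441) + 36/(351 + 8453) = -9815*(-1/117441) + 36/8804 = 9815/117441 + 36*(1/8804) = 9815/117441 + 9/2201 = 22659784/258487641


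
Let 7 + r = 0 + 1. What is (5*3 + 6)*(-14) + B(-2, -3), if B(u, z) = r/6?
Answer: -295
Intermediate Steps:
r = -6 (r = -7 + (0 + 1) = -7 + 1 = -6)
B(u, z) = -1 (B(u, z) = -6/6 = -6*⅙ = -1)
(5*3 + 6)*(-14) + B(-2, -3) = (5*3 + 6)*(-14) - 1 = (15 + 6)*(-14) - 1 = 21*(-14) - 1 = -294 - 1 = -295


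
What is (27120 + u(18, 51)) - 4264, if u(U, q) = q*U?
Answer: 23774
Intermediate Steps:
u(U, q) = U*q
(27120 + u(18, 51)) - 4264 = (27120 + 18*51) - 4264 = (27120 + 918) - 4264 = 28038 - 4264 = 23774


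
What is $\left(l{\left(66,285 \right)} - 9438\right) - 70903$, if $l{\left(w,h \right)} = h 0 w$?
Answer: $-80341$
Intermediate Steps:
$l{\left(w,h \right)} = 0$ ($l{\left(w,h \right)} = h 0 = 0$)
$\left(l{\left(66,285 \right)} - 9438\right) - 70903 = \left(0 - 9438\right) - 70903 = -9438 - 70903 = -80341$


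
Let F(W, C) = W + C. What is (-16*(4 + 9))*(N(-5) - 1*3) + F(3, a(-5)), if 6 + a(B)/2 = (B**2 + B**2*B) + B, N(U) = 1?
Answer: 197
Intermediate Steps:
a(B) = -12 + 2*B + 2*B**2 + 2*B**3 (a(B) = -12 + 2*((B**2 + B**2*B) + B) = -12 + 2*((B**2 + B**3) + B) = -12 + 2*(B + B**2 + B**3) = -12 + (2*B + 2*B**2 + 2*B**3) = -12 + 2*B + 2*B**2 + 2*B**3)
F(W, C) = C + W
(-16*(4 + 9))*(N(-5) - 1*3) + F(3, a(-5)) = (-16*(4 + 9))*(1 - 1*3) + ((-12 + 2*(-5) + 2*(-5)**2 + 2*(-5)**3) + 3) = (-16*13)*(1 - 3) + ((-12 - 10 + 2*25 + 2*(-125)) + 3) = -208*(-2) + ((-12 - 10 + 50 - 250) + 3) = 416 + (-222 + 3) = 416 - 219 = 197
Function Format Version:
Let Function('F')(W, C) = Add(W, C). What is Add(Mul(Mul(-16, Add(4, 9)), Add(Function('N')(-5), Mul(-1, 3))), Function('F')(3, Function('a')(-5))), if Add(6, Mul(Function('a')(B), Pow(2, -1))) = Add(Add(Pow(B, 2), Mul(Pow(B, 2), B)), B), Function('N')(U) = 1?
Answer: 197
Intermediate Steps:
Function('a')(B) = Add(-12, Mul(2, B), Mul(2, Pow(B, 2)), Mul(2, Pow(B, 3))) (Function('a')(B) = Add(-12, Mul(2, Add(Add(Pow(B, 2), Mul(Pow(B, 2), B)), B))) = Add(-12, Mul(2, Add(Add(Pow(B, 2), Pow(B, 3)), B))) = Add(-12, Mul(2, Add(B, Pow(B, 2), Pow(B, 3)))) = Add(-12, Add(Mul(2, B), Mul(2, Pow(B, 2)), Mul(2, Pow(B, 3)))) = Add(-12, Mul(2, B), Mul(2, Pow(B, 2)), Mul(2, Pow(B, 3))))
Function('F')(W, C) = Add(C, W)
Add(Mul(Mul(-16, Add(4, 9)), Add(Function('N')(-5), Mul(-1, 3))), Function('F')(3, Function('a')(-5))) = Add(Mul(Mul(-16, Add(4, 9)), Add(1, Mul(-1, 3))), Add(Add(-12, Mul(2, -5), Mul(2, Pow(-5, 2)), Mul(2, Pow(-5, 3))), 3)) = Add(Mul(Mul(-16, 13), Add(1, -3)), Add(Add(-12, -10, Mul(2, 25), Mul(2, -125)), 3)) = Add(Mul(-208, -2), Add(Add(-12, -10, 50, -250), 3)) = Add(416, Add(-222, 3)) = Add(416, -219) = 197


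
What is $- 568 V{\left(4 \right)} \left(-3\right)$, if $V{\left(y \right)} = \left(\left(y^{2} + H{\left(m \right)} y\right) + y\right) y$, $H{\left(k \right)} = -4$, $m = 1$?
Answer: $27264$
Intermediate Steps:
$V{\left(y \right)} = y \left(y^{2} - 3 y\right)$ ($V{\left(y \right)} = \left(\left(y^{2} - 4 y\right) + y\right) y = \left(y^{2} - 3 y\right) y = y \left(y^{2} - 3 y\right)$)
$- 568 V{\left(4 \right)} \left(-3\right) = - 568 \cdot 4^{2} \left(-3 + 4\right) \left(-3\right) = - 568 \cdot 16 \cdot 1 \left(-3\right) = - 568 \cdot 16 \left(-3\right) = \left(-568\right) \left(-48\right) = 27264$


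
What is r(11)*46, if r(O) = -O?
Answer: -506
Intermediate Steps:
r(11)*46 = -1*11*46 = -11*46 = -506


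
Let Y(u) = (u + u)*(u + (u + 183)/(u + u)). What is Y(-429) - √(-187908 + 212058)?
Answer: 367836 - 5*√966 ≈ 3.6768e+5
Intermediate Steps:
Y(u) = 2*u*(u + (183 + u)/(2*u)) (Y(u) = (2*u)*(u + (183 + u)/((2*u))) = (2*u)*(u + (183 + u)*(1/(2*u))) = (2*u)*(u + (183 + u)/(2*u)) = 2*u*(u + (183 + u)/(2*u)))
Y(-429) - √(-187908 + 212058) = (183 - 429 + 2*(-429)²) - √(-187908 + 212058) = (183 - 429 + 2*184041) - √24150 = (183 - 429 + 368082) - 5*√966 = 367836 - 5*√966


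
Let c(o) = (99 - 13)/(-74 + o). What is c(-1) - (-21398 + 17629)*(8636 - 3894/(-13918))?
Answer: 16988730436451/521925 ≈ 3.2550e+7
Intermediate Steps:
c(o) = 86/(-74 + o)
c(-1) - (-21398 + 17629)*(8636 - 3894/(-13918)) = 86/(-74 - 1) - (-21398 + 17629)*(8636 - 3894/(-13918)) = 86/(-75) - (-3769)*(8636 - 3894*(-1/13918)) = 86*(-1/75) - (-3769)*(8636 + 1947/6959) = -86/75 - (-3769)*60099871/6959 = -86/75 - 1*(-226516413799/6959) = -86/75 + 226516413799/6959 = 16988730436451/521925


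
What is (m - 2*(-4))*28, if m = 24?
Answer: 896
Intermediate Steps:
(m - 2*(-4))*28 = (24 - 2*(-4))*28 = (24 + 8)*28 = 32*28 = 896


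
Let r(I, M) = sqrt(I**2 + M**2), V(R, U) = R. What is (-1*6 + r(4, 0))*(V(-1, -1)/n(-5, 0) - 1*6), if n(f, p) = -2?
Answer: 11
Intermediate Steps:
(-1*6 + r(4, 0))*(V(-1, -1)/n(-5, 0) - 1*6) = (-1*6 + sqrt(4**2 + 0**2))*(-1/(-2) - 1*6) = (-6 + sqrt(16 + 0))*(-1*(-1/2) - 6) = (-6 + sqrt(16))*(1/2 - 6) = (-6 + 4)*(-11/2) = -2*(-11/2) = 11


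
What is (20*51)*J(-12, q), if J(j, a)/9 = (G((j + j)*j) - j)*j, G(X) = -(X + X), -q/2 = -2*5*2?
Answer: 62130240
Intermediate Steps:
q = 40 (q = -2*(-2*5)*2 = -(-20)*2 = -2*(-20) = 40)
G(X) = -2*X
J(j, a) = 9*j*(-j - 4*j**2) (J(j, a) = 9*((-2*(j + j)*j - j)*j) = 9*((-2*2*j*j - j)*j) = 9*((-4*j**2 - j)*j) = 9*((-j - 4*j**2)*j) = 9*(j*(-j - 4*j**2)) = 9*j*(-j - 4*j**2))
(20*51)*J(-12, q) = (20*51)*((-12)**2*(-9 - 36*(-12))) = 1020*(144*(-9 + 432)) = 1020*(144*423) = 1020*60912 = 62130240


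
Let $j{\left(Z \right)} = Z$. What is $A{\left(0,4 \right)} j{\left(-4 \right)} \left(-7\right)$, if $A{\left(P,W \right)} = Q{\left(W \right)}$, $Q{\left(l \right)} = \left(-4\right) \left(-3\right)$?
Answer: $336$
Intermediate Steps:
$Q{\left(l \right)} = 12$
$A{\left(P,W \right)} = 12$
$A{\left(0,4 \right)} j{\left(-4 \right)} \left(-7\right) = 12 \left(-4\right) \left(-7\right) = \left(-48\right) \left(-7\right) = 336$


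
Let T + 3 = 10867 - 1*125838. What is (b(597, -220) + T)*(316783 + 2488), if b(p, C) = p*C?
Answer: -78640917094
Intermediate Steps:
b(p, C) = C*p
T = -114974 (T = -3 + (10867 - 1*125838) = -3 + (10867 - 125838) = -3 - 114971 = -114974)
(b(597, -220) + T)*(316783 + 2488) = (-220*597 - 114974)*(316783 + 2488) = (-131340 - 114974)*319271 = -246314*319271 = -78640917094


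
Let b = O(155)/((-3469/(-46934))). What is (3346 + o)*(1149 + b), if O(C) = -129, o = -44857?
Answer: 85869862155/3469 ≈ 2.4754e+7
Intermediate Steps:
b = -6054486/3469 (b = -129/((-3469/(-46934))) = -129/((-3469*(-1/46934))) = -129/3469/46934 = -129*46934/3469 = -6054486/3469 ≈ -1745.3)
(3346 + o)*(1149 + b) = (3346 - 44857)*(1149 - 6054486/3469) = -41511*(-2068605/3469) = 85869862155/3469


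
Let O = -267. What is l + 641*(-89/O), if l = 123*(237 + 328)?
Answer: 209126/3 ≈ 69709.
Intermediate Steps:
l = 69495 (l = 123*565 = 69495)
l + 641*(-89/O) = 69495 + 641*(-89/(-267)) = 69495 + 641*(-89*(-1/267)) = 69495 + 641*(1/3) = 69495 + 641/3 = 209126/3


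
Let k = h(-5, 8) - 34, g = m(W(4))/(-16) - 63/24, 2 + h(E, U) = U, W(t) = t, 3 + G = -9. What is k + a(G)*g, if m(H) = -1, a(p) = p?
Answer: 11/4 ≈ 2.7500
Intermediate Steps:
G = -12 (G = -3 - 9 = -12)
h(E, U) = -2 + U
g = -41/16 (g = -1/(-16) - 63/24 = -1*(-1/16) - 63*1/24 = 1/16 - 21/8 = -41/16 ≈ -2.5625)
k = -28 (k = (-2 + 8) - 34 = 6 - 34 = -28)
k + a(G)*g = -28 - 12*(-41/16) = -28 + 123/4 = 11/4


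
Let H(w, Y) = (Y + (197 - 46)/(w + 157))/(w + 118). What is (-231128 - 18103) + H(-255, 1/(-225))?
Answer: -752889432277/3020850 ≈ -2.4923e+5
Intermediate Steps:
H(w, Y) = (Y + 151/(157 + w))/(118 + w)
(-231128 - 18103) + H(-255, 1/(-225)) = (-231128 - 18103) + (151 + 157/(-225) - 255/(-225))/(18526 + (-255)² + 275*(-255)) = -249231 + (151 + 157*(-1/225) - 1/225*(-255))/(18526 + 65025 - 70125) = -249231 + (151 - 157/225 + 17/15)/13426 = -249231 + (1/13426)*(34073/225) = -249231 + 34073/3020850 = -752889432277/3020850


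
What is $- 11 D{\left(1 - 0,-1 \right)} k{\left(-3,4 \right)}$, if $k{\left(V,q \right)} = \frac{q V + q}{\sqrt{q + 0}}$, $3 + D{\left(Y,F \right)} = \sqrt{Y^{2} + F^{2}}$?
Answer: $-132 + 44 \sqrt{2} \approx -69.775$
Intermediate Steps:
$D{\left(Y,F \right)} = -3 + \sqrt{F^{2} + Y^{2}}$ ($D{\left(Y,F \right)} = -3 + \sqrt{Y^{2} + F^{2}} = -3 + \sqrt{F^{2} + Y^{2}}$)
$k{\left(V,q \right)} = \frac{q + V q}{\sqrt{q}}$ ($k{\left(V,q \right)} = \frac{V q + q}{\sqrt{q}} = \frac{q + V q}{\sqrt{q}}$)
$- 11 D{\left(1 - 0,-1 \right)} k{\left(-3,4 \right)} = - 11 \left(-3 + \sqrt{\left(-1\right)^{2} + \left(1 - 0\right)^{2}}\right) \sqrt{4} \left(1 - 3\right) = - 11 \left(-3 + \sqrt{1 + \left(1 + 0\right)^{2}}\right) 2 \left(-2\right) = - 11 \left(-3 + \sqrt{1 + 1^{2}}\right) \left(-4\right) = - 11 \left(-3 + \sqrt{1 + 1}\right) \left(-4\right) = - 11 \left(-3 + \sqrt{2}\right) \left(-4\right) = \left(33 - 11 \sqrt{2}\right) \left(-4\right) = -132 + 44 \sqrt{2}$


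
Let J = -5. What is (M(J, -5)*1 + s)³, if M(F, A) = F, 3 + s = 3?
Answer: -125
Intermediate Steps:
s = 0 (s = -3 + 3 = 0)
(M(J, -5)*1 + s)³ = (-5*1 + 0)³ = (-5 + 0)³ = (-5)³ = -125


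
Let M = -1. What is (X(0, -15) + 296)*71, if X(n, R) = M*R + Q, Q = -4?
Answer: 21797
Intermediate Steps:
X(n, R) = -4 - R (X(n, R) = -R - 4 = -4 - R)
(X(0, -15) + 296)*71 = ((-4 - 1*(-15)) + 296)*71 = ((-4 + 15) + 296)*71 = (11 + 296)*71 = 307*71 = 21797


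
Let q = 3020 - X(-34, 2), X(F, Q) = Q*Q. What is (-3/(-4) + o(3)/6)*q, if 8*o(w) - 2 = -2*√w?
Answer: 7163/3 - 377*√3/3 ≈ 2170.0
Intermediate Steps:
X(F, Q) = Q²
o(w) = ¼ - √w/4 (o(w) = ¼ + (-2*√w)/8 = ¼ - √w/4)
q = 3016 (q = 3020 - 1*2² = 3020 - 1*4 = 3020 - 4 = 3016)
(-3/(-4) + o(3)/6)*q = (-3/(-4) + (¼ - √3/4)/6)*3016 = (-3*(-¼) + (¼ - √3/4)*(⅙))*3016 = (¾ + (1/24 - √3/24))*3016 = (19/24 - √3/24)*3016 = 7163/3 - 377*√3/3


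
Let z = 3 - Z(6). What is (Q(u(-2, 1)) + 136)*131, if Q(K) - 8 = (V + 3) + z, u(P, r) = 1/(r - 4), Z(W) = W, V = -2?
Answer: 18602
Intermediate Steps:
z = -3 (z = 3 - 1*6 = 3 - 6 = -3)
u(P, r) = 1/(-4 + r)
Q(K) = 6 (Q(K) = 8 + ((-2 + 3) - 3) = 8 + (1 - 3) = 8 - 2 = 6)
(Q(u(-2, 1)) + 136)*131 = (6 + 136)*131 = 142*131 = 18602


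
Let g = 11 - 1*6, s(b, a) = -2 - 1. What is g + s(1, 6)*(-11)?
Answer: 38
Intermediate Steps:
s(b, a) = -3
g = 5 (g = 11 - 6 = 5)
g + s(1, 6)*(-11) = 5 - 3*(-11) = 5 + 33 = 38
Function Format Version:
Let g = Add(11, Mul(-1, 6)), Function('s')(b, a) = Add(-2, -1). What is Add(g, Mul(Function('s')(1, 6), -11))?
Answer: 38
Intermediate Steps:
Function('s')(b, a) = -3
g = 5 (g = Add(11, -6) = 5)
Add(g, Mul(Function('s')(1, 6), -11)) = Add(5, Mul(-3, -11)) = Add(5, 33) = 38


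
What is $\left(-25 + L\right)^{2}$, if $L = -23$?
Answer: $2304$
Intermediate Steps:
$\left(-25 + L\right)^{2} = \left(-25 - 23\right)^{2} = \left(-48\right)^{2} = 2304$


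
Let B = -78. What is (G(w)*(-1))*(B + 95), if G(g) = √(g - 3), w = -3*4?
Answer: -17*I*√15 ≈ -65.841*I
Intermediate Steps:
w = -12
G(g) = √(-3 + g)
(G(w)*(-1))*(B + 95) = (√(-3 - 12)*(-1))*(-78 + 95) = (√(-15)*(-1))*17 = ((I*√15)*(-1))*17 = -I*√15*17 = -17*I*√15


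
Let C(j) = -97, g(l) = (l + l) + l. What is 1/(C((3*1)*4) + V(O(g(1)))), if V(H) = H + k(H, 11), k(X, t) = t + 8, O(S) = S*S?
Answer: -1/69 ≈ -0.014493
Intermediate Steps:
g(l) = 3*l (g(l) = 2*l + l = 3*l)
O(S) = S²
k(X, t) = 8 + t
V(H) = 19 + H (V(H) = H + (8 + 11) = H + 19 = 19 + H)
1/(C((3*1)*4) + V(O(g(1)))) = 1/(-97 + (19 + (3*1)²)) = 1/(-97 + (19 + 3²)) = 1/(-97 + (19 + 9)) = 1/(-97 + 28) = 1/(-69) = -1/69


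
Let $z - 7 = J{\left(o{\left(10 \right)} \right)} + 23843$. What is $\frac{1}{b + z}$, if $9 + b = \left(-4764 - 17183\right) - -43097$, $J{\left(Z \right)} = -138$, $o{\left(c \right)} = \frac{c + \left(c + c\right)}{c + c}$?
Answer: $\frac{1}{44853} \approx 2.2295 \cdot 10^{-5}$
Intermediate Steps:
$o{\left(c \right)} = \frac{3}{2}$ ($o{\left(c \right)} = \frac{c + 2 c}{2 c} = 3 c \frac{1}{2 c} = \frac{3}{2}$)
$b = 21141$ ($b = -9 - -21150 = -9 + \left(-21947 + 43097\right) = -9 + 21150 = 21141$)
$z = 23712$ ($z = 7 + \left(-138 + 23843\right) = 7 + 23705 = 23712$)
$\frac{1}{b + z} = \frac{1}{21141 + 23712} = \frac{1}{44853}$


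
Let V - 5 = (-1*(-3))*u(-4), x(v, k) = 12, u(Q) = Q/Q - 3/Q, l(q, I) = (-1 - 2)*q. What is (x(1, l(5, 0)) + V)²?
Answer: 7921/16 ≈ 495.06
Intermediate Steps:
l(q, I) = -3*q
u(Q) = 1 - 3/Q
V = 41/4 (V = 5 + (-1*(-3))*((-3 - 4)/(-4)) = 5 + 3*(-¼*(-7)) = 5 + 3*(7/4) = 5 + 21/4 = 41/4 ≈ 10.250)
(x(1, l(5, 0)) + V)² = (12 + 41/4)² = (89/4)² = 7921/16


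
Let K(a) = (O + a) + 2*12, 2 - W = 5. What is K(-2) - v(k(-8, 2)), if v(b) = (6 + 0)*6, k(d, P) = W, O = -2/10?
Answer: -71/5 ≈ -14.200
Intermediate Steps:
O = -⅕ (O = -2*⅒ = -⅕ ≈ -0.20000)
W = -3 (W = 2 - 1*5 = 2 - 5 = -3)
k(d, P) = -3
K(a) = 119/5 + a (K(a) = (-⅕ + a) + 2*12 = (-⅕ + a) + 24 = 119/5 + a)
v(b) = 36 (v(b) = 6*6 = 36)
K(-2) - v(k(-8, 2)) = (119/5 - 2) - 1*36 = 109/5 - 36 = -71/5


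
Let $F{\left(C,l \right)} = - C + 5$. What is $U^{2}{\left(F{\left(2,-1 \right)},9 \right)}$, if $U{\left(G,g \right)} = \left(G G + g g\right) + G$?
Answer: $8649$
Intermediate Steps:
$F{\left(C,l \right)} = 5 - C$
$U{\left(G,g \right)} = G + G^{2} + g^{2}$ ($U{\left(G,g \right)} = \left(G^{2} + g^{2}\right) + G = G + G^{2} + g^{2}$)
$U^{2}{\left(F{\left(2,-1 \right)},9 \right)} = \left(\left(5 - 2\right) + \left(5 - 2\right)^{2} + 9^{2}\right)^{2} = \left(\left(5 - 2\right) + \left(5 - 2\right)^{2} + 81\right)^{2} = \left(3 + 3^{2} + 81\right)^{2} = \left(3 + 9 + 81\right)^{2} = 93^{2} = 8649$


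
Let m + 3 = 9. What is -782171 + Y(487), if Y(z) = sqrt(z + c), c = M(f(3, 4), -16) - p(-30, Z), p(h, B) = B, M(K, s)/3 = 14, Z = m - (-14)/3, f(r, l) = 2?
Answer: -782171 + sqrt(4665)/3 ≈ -7.8215e+5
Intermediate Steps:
m = 6 (m = -3 + 9 = 6)
Z = 32/3 (Z = 6 - (-14)/3 = 6 - 1*(-14/3) = 6 + 14/3 = 32/3 ≈ 10.667)
M(K, s) = 42 (M(K, s) = 3*14 = 42)
c = 94/3 (c = 42 - 1*32/3 = 42 - 32/3 = 94/3 ≈ 31.333)
Y(z) = sqrt(94/3 + z) (Y(z) = sqrt(z + 94/3) = sqrt(94/3 + z))
-782171 + Y(487) = -782171 + sqrt(282 + 9*487)/3 = -782171 + sqrt(282 + 4383)/3 = -782171 + sqrt(4665)/3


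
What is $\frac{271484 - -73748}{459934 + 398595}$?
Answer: $\frac{345232}{858529} \approx 0.40212$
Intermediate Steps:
$\frac{271484 - -73748}{459934 + 398595} = \frac{271484 + 73748}{858529} = 345232 \cdot \frac{1}{858529} = \frac{345232}{858529}$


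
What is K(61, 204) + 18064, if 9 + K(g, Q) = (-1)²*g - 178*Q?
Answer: -18196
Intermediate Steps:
K(g, Q) = -9 + g - 178*Q (K(g, Q) = -9 + ((-1)²*g - 178*Q) = -9 + (1*g - 178*Q) = -9 + (g - 178*Q) = -9 + g - 178*Q)
K(61, 204) + 18064 = (-9 + 61 - 178*204) + 18064 = (-9 + 61 - 36312) + 18064 = -36260 + 18064 = -18196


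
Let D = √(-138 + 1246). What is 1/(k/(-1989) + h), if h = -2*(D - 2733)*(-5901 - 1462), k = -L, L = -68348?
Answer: -79609403388645/3203500083357043957466 - 29128918923*√277/1601750041678521978733 ≈ -2.5153e-8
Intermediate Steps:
D = 2*√277 (D = √1108 = 2*√277 ≈ 33.287)
k = 68348 (k = -1*(-68348) = 68348)
h = -40246158 + 29452*√277 (h = -2*(2*√277 - 2733)*(-5901 - 1462) = -2*(-2733 + 2*√277)*(-7363) = -2*(20123079 - 14726*√277) = -40246158 + 29452*√277 ≈ -3.9756e+7)
1/(k/(-1989) + h) = 1/(68348/(-1989) + (-40246158 + 29452*√277)) = 1/(68348*(-1/1989) + (-40246158 + 29452*√277)) = 1/(-68348/1989 + (-40246158 + 29452*√277)) = 1/(-80049676610/1989 + 29452*√277)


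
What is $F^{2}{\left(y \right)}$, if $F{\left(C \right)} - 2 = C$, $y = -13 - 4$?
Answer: $225$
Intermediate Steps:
$y = -17$ ($y = -13 - 4 = -17$)
$F{\left(C \right)} = 2 + C$
$F^{2}{\left(y \right)} = \left(2 - 17\right)^{2} = \left(-15\right)^{2} = 225$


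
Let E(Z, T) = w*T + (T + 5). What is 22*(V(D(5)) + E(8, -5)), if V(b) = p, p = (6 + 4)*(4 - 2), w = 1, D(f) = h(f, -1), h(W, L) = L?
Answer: 330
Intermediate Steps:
D(f) = -1
E(Z, T) = 5 + 2*T (E(Z, T) = 1*T + (T + 5) = T + (5 + T) = 5 + 2*T)
p = 20 (p = 10*2 = 20)
V(b) = 20
22*(V(D(5)) + E(8, -5)) = 22*(20 + (5 + 2*(-5))) = 22*(20 + (5 - 10)) = 22*(20 - 5) = 22*15 = 330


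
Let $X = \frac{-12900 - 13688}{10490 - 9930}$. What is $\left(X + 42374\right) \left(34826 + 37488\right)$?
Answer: $\frac{214256004941}{70} \approx 3.0608 \cdot 10^{9}$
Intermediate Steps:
$X = - \frac{6647}{140}$ ($X = - \frac{26588}{560} = \left(-26588\right) \frac{1}{560} = - \frac{6647}{140} \approx -47.479$)
$\left(X + 42374\right) \left(34826 + 37488\right) = \left(- \frac{6647}{140} + 42374\right) \left(34826 + 37488\right) = \frac{5925713}{140} \cdot 72314 = \frac{214256004941}{70}$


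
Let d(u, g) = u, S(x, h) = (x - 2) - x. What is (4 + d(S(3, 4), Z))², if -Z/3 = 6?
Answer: 4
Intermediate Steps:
Z = -18 (Z = -3*6 = -18)
S(x, h) = -2 (S(x, h) = (-2 + x) - x = -2)
(4 + d(S(3, 4), Z))² = (4 - 2)² = 2² = 4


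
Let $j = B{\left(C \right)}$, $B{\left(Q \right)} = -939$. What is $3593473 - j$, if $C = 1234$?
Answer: $3594412$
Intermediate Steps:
$j = -939$
$3593473 - j = 3593473 - -939 = 3593473 + 939 = 3594412$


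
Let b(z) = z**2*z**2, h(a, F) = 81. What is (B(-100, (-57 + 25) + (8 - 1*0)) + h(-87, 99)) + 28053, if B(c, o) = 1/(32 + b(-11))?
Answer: 412810183/14673 ≈ 28134.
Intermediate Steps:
b(z) = z**4
B(c, o) = 1/14673 (B(c, o) = 1/(32 + (-11)**4) = 1/(32 + 14641) = 1/14673)
(B(-100, (-57 + 25) + (8 - 1*0)) + h(-87, 99)) + 28053 = (1/14673 + 81) + 28053 = 1188514/14673 + 28053 = 412810183/14673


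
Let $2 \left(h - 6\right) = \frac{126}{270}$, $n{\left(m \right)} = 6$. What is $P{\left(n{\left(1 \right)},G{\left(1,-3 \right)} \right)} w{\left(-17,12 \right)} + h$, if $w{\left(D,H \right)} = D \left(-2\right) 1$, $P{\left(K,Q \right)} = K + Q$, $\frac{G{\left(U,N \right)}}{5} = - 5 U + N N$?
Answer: $\frac{26707}{30} \approx 890.23$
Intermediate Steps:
$G{\left(U,N \right)} = - 25 U + 5 N^{2}$ ($G{\left(U,N \right)} = 5 \left(- 5 U + N N\right) = 5 \left(- 5 U + N^{2}\right) = 5 \left(N^{2} - 5 U\right) = - 25 U + 5 N^{2}$)
$h = \frac{187}{30}$ ($h = 6 + \frac{126 \cdot \frac{1}{270}}{2} = 6 + \frac{1}{2} \cdot \frac{7}{15} = 6 + \frac{7}{30} = \frac{187}{30} \approx 6.2333$)
$w{\left(D,H \right)} = - 2 D$ ($w{\left(D,H \right)} = - 2 D 1 = - 2 D$)
$P{\left(n{\left(1 \right)},G{\left(1,-3 \right)} \right)} w{\left(-17,12 \right)} + h = \left(6 + \left(\left(-25\right) 1 + 5 \left(-3\right)^{2}\right)\right) \left(\left(-2\right) \left(-17\right)\right) + \frac{187}{30} = \left(6 + \left(-25 + 5 \cdot 9\right)\right) 34 + \frac{187}{30} = \left(6 + \left(-25 + 45\right)\right) 34 + \frac{187}{30} = \left(6 + 20\right) 34 + \frac{187}{30} = 26 \cdot 34 + \frac{187}{30} = 884 + \frac{187}{30} = \frac{26707}{30}$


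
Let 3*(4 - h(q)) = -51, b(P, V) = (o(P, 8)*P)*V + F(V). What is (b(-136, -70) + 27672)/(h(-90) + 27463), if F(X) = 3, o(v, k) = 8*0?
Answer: 27675/27484 ≈ 1.0070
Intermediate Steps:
o(v, k) = 0
b(P, V) = 3 (b(P, V) = (0*P)*V + 3 = 0*V + 3 = 0 + 3 = 3)
h(q) = 21 (h(q) = 4 - ⅓*(-51) = 4 + 17 = 21)
(b(-136, -70) + 27672)/(h(-90) + 27463) = (3 + 27672)/(21 + 27463) = 27675/27484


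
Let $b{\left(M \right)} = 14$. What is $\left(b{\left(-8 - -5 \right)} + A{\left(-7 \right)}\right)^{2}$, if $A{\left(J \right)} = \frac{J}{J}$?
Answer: $225$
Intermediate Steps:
$A{\left(J \right)} = 1$
$\left(b{\left(-8 - -5 \right)} + A{\left(-7 \right)}\right)^{2} = \left(14 + 1\right)^{2} = 15^{2} = 225$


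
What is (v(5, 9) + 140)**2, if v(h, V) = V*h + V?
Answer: 37636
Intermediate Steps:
v(h, V) = V + V*h
(v(5, 9) + 140)**2 = (9*(1 + 5) + 140)**2 = (9*6 + 140)**2 = (54 + 140)**2 = 194**2 = 37636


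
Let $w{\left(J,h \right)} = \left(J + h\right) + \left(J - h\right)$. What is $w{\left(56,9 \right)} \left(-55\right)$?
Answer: $-6160$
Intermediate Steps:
$w{\left(J,h \right)} = 2 J$
$w{\left(56,9 \right)} \left(-55\right) = 2 \cdot 56 \left(-55\right) = 112 \left(-55\right) = -6160$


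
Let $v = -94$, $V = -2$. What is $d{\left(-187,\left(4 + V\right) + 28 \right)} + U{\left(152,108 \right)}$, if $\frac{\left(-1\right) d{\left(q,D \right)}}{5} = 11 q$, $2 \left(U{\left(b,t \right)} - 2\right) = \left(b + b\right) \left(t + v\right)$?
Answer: $12415$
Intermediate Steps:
$U{\left(b,t \right)} = 2 + b \left(-94 + t\right)$ ($U{\left(b,t \right)} = 2 + \frac{\left(b + b\right) \left(t - 94\right)}{2} = 2 + \frac{2 b \left(-94 + t\right)}{2} = 2 + b \left(-94 + t\right)$)
$d{\left(q,D \right)} = - 55 q$ ($d{\left(q,D \right)} = - 5 \cdot 11 q = - 55 q$)
$d{\left(-187,\left(4 + V\right) + 28 \right)} + U{\left(152,108 \right)} = \left(-55\right) \left(-187\right) + \left(2 - 14288 + 152 \cdot 108\right) = 10285 + \left(2 - 14288 + 16416\right) = 10285 + 2130 = 12415$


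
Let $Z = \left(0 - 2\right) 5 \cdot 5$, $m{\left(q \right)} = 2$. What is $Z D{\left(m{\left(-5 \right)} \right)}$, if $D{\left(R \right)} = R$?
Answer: $-100$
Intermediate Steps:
$Z = -50$ ($Z = \left(0 - 2\right) 5 \cdot 5 = \left(-2\right) 5 \cdot 5 = \left(-10\right) 5 = -50$)
$Z D{\left(m{\left(-5 \right)} \right)} = \left(-50\right) 2 = -100$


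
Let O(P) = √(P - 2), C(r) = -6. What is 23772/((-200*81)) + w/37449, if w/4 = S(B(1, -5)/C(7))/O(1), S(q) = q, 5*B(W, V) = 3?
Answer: -1981/1350 + 2*I/187245 ≈ -1.4674 + 1.0681e-5*I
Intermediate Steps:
O(P) = √(-2 + P)
B(W, V) = ⅗ (B(W, V) = (⅕)*3 = ⅗)
w = 2*I/5 (w = 4*(((⅗)/(-6))/(√(-2 + 1))) = 4*(((⅗)*(-⅙))/(√(-1))) = 4*(-⅒/I) = 4*(-I*(-⅒)) = 4*(I/10) = 2*I/5 ≈ 0.4*I)
23772/((-200*81)) + w/37449 = 23772/((-200*81)) + (2*I/5)/37449 = 23772/(-16200) + (2*I/5)*(1/37449) = 23772*(-1/16200) + 2*I/187245 = -1981/1350 + 2*I/187245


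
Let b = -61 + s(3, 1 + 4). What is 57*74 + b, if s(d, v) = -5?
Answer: 4152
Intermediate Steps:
b = -66 (b = -61 - 5 = -66)
57*74 + b = 57*74 - 66 = 4218 - 66 = 4152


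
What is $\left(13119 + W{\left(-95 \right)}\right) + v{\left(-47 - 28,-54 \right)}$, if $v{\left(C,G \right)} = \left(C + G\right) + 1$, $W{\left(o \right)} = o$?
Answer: $12896$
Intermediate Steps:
$v{\left(C,G \right)} = 1 + C + G$
$\left(13119 + W{\left(-95 \right)}\right) + v{\left(-47 - 28,-54 \right)} = \left(13119 - 95\right) - 128 = 13024 - 128 = 12896$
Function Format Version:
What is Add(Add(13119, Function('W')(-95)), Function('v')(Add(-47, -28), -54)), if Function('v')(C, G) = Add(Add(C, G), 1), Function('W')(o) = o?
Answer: 12896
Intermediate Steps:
Function('v')(C, G) = Add(1, C, G)
Add(Add(13119, Function('W')(-95)), Function('v')(Add(-47, -28), -54)) = Add(Add(13119, -95), Add(1, Add(-47, -28), -54)) = Add(13024, Add(1, -75, -54)) = Add(13024, -128) = 12896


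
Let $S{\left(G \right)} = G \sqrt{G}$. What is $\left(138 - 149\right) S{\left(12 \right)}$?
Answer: $- 264 \sqrt{3} \approx -457.26$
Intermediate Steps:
$S{\left(G \right)} = G^{\frac{3}{2}}$
$\left(138 - 149\right) S{\left(12 \right)} = \left(138 - 149\right) 12^{\frac{3}{2}} = - 11 \cdot 24 \sqrt{3} = - 264 \sqrt{3}$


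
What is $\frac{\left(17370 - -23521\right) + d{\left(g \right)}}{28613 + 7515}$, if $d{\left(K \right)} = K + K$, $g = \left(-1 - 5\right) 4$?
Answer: $\frac{40843}{36128} \approx 1.1305$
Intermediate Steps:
$g = -24$ ($g = \left(-6\right) 4 = -24$)
$d{\left(K \right)} = 2 K$
$\frac{\left(17370 - -23521\right) + d{\left(g \right)}}{28613 + 7515} = \frac{\left(17370 - -23521\right) + 2 \left(-24\right)}{28613 + 7515} = \frac{\left(17370 + 23521\right) - 48}{36128} = \left(40891 - 48\right) \frac{1}{36128} = 40843 \cdot \frac{1}{36128} = \frac{40843}{36128}$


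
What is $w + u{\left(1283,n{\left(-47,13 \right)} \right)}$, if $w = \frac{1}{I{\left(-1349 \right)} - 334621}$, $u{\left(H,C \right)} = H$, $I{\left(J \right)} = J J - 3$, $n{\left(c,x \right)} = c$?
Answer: $\frac{1905482092}{1485177} \approx 1283.0$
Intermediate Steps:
$I{\left(J \right)} = -3 + J^{2}$ ($I{\left(J \right)} = J^{2} - 3 = -3 + J^{2}$)
$w = \frac{1}{1485177}$ ($w = \frac{1}{\left(-3 + \left(-1349\right)^{2}\right) - 334621} = \frac{1}{\left(-3 + 1819801\right) - 334621} = \frac{1}{1819798 - 334621} = \frac{1}{1485177} \approx 6.7332 \cdot 10^{-7}$)
$w + u{\left(1283,n{\left(-47,13 \right)} \right)} = \frac{1}{1485177} + 1283 = \frac{1905482092}{1485177}$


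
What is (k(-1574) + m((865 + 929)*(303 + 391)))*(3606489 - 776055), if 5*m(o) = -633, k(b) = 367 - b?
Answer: 25677697248/5 ≈ 5.1355e+9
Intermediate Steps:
m(o) = -633/5 (m(o) = (1/5)*(-633) = -633/5)
(k(-1574) + m((865 + 929)*(303 + 391)))*(3606489 - 776055) = ((367 - 1*(-1574)) - 633/5)*(3606489 - 776055) = ((367 + 1574) - 633/5)*2830434 = (1941 - 633/5)*2830434 = (9072/5)*2830434 = 25677697248/5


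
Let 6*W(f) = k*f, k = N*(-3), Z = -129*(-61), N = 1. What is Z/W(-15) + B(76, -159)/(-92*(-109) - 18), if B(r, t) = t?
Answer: 10502333/10010 ≈ 1049.2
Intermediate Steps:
Z = 7869
k = -3 (k = 1*(-3) = -3)
W(f) = -f/2 (W(f) = (-3*f)/6 = -f/2)
Z/W(-15) + B(76, -159)/(-92*(-109) - 18) = 7869/((-1/2*(-15))) - 159/(-92*(-109) - 18) = 7869/(15/2) - 159/(10028 - 18) = 7869*(2/15) - 159/10010 = 5246/5 - 159*1/10010 = 5246/5 - 159/10010 = 10502333/10010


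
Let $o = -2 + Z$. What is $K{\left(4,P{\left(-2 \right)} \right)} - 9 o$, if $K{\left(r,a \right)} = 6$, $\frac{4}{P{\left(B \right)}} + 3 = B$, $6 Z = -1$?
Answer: $\frac{51}{2} \approx 25.5$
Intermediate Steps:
$Z = - \frac{1}{6}$ ($Z = \frac{1}{6} \left(-1\right) = - \frac{1}{6} \approx -0.16667$)
$P{\left(B \right)} = \frac{4}{-3 + B}$
$o = - \frac{13}{6}$ ($o = -2 - \frac{1}{6} = - \frac{13}{6} \approx -2.1667$)
$K{\left(4,P{\left(-2 \right)} \right)} - 9 o = 6 - - \frac{39}{2} = 6 + \frac{39}{2} = \frac{51}{2}$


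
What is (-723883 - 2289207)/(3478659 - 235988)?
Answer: -3013090/3242671 ≈ -0.92920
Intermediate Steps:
(-723883 - 2289207)/(3478659 - 235988) = -3013090/3242671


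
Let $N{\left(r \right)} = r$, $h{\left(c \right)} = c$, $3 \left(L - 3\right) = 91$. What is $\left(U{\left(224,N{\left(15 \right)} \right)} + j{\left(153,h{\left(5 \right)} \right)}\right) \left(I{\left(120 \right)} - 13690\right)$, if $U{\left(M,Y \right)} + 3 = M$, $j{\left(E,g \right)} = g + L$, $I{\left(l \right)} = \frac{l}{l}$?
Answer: $-3550014$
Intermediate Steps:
$L = \frac{100}{3}$ ($L = 3 + \frac{1}{3} \cdot 91 = 3 + \frac{91}{3} = \frac{100}{3} \approx 33.333$)
$I{\left(l \right)} = 1$
$j{\left(E,g \right)} = \frac{100}{3} + g$ ($j{\left(E,g \right)} = g + \frac{100}{3} = \frac{100}{3} + g$)
$U{\left(M,Y \right)} = -3 + M$
$\left(U{\left(224,N{\left(15 \right)} \right)} + j{\left(153,h{\left(5 \right)} \right)}\right) \left(I{\left(120 \right)} - 13690\right) = \left(\left(-3 + 224\right) + \left(\frac{100}{3} + 5\right)\right) \left(1 - 13690\right) = \left(221 + \frac{115}{3}\right) \left(-13689\right) = \frac{778}{3} \left(-13689\right) = -3550014$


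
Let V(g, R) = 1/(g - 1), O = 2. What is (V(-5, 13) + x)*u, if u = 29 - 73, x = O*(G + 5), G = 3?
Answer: -2090/3 ≈ -696.67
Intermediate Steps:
x = 16 (x = 2*(3 + 5) = 2*8 = 16)
V(g, R) = 1/(-1 + g)
u = -44
(V(-5, 13) + x)*u = (1/(-1 - 5) + 16)*(-44) = (1/(-6) + 16)*(-44) = (-⅙ + 16)*(-44) = (95/6)*(-44) = -2090/3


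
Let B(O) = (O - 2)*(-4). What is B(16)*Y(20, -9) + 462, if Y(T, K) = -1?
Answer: 518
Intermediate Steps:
B(O) = 8 - 4*O (B(O) = (-2 + O)*(-4) = 8 - 4*O)
B(16)*Y(20, -9) + 462 = (8 - 4*16)*(-1) + 462 = (8 - 64)*(-1) + 462 = -56*(-1) + 462 = 56 + 462 = 518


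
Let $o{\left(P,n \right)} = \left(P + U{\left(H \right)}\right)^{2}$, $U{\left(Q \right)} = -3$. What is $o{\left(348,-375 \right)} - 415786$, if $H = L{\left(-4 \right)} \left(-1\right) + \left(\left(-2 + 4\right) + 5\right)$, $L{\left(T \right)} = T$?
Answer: $-296761$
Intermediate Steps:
$H = 11$ ($H = \left(-4\right) \left(-1\right) + \left(\left(-2 + 4\right) + 5\right) = 4 + \left(2 + 5\right) = 4 + 7 = 11$)
$o{\left(P,n \right)} = \left(-3 + P\right)^{2}$ ($o{\left(P,n \right)} = \left(P - 3\right)^{2} = \left(-3 + P\right)^{2}$)
$o{\left(348,-375 \right)} - 415786 = \left(-3 + 348\right)^{2} - 415786 = 345^{2} - 415786 = 119025 - 415786 = -296761$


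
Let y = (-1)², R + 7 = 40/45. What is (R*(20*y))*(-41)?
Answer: 45100/9 ≈ 5011.1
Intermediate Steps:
R = -55/9 (R = -7 + 40/45 = -7 + 40*(1/45) = -7 + 8/9 = -55/9 ≈ -6.1111)
y = 1
(R*(20*y))*(-41) = -1100/9*(-41) = 45100/9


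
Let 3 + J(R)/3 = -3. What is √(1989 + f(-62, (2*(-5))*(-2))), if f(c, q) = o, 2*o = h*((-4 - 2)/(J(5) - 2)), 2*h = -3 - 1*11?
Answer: √198795/10 ≈ 44.586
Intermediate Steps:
J(R) = -18 (J(R) = -9 + 3*(-3) = -9 - 9 = -18)
h = -7 (h = (-3 - 1*11)/2 = (-3 - 11)/2 = (½)*(-14) = -7)
o = -21/20 (o = (-7*(-4 - 2)/(-18 - 2))/2 = (-(-42)/(-20))/2 = (-(-42)*(-1)/20)/2 = (-7*3/10)/2 = (½)*(-21/10) = -21/20 ≈ -1.0500)
f(c, q) = -21/20
√(1989 + f(-62, (2*(-5))*(-2))) = √(1989 - 21/20) = √(39759/20) = √198795/10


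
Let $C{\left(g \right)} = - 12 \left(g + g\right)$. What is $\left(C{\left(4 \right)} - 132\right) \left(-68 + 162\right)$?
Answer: $-21432$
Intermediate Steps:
$C{\left(g \right)} = - 24 g$ ($C{\left(g \right)} = - 12 \cdot 2 g = - 24 g$)
$\left(C{\left(4 \right)} - 132\right) \left(-68 + 162\right) = \left(\left(-24\right) 4 - 132\right) \left(-68 + 162\right) = \left(-96 - 132\right) 94 = \left(-228\right) 94 = -21432$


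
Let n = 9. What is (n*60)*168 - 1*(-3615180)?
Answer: 3705900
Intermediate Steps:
(n*60)*168 - 1*(-3615180) = (9*60)*168 - 1*(-3615180) = 540*168 + 3615180 = 90720 + 3615180 = 3705900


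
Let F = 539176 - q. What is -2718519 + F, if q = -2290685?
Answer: 111342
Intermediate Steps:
F = 2829861 (F = 539176 - 1*(-2290685) = 539176 + 2290685 = 2829861)
-2718519 + F = -2718519 + 2829861 = 111342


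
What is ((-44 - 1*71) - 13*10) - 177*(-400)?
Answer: 70555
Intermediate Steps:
((-44 - 1*71) - 13*10) - 177*(-400) = ((-44 - 71) - 130) + 70800 = (-115 - 130) + 70800 = -245 + 70800 = 70555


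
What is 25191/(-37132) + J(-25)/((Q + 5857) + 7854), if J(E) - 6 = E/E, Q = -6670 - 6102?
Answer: -23394425/34866948 ≈ -0.67096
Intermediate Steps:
Q = -12772
J(E) = 7 (J(E) = 6 + E/E = 6 + 1 = 7)
25191/(-37132) + J(-25)/((Q + 5857) + 7854) = 25191/(-37132) + 7/((-12772 + 5857) + 7854) = 25191*(-1/37132) + 7/(-6915 + 7854) = -25191/37132 + 7/939 = -23394425/34866948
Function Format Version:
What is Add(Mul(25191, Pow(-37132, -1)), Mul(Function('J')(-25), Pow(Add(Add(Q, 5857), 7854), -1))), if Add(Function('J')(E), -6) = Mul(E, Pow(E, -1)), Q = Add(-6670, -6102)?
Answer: Rational(-23394425, 34866948) ≈ -0.67096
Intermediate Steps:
Q = -12772
Function('J')(E) = 7 (Function('J')(E) = Add(6, Mul(E, Pow(E, -1))) = Add(6, 1) = 7)
Add(Mul(25191, Pow(-37132, -1)), Mul(Function('J')(-25), Pow(Add(Add(Q, 5857), 7854), -1))) = Add(Mul(25191, Pow(-37132, -1)), Mul(7, Pow(Add(Add(-12772, 5857), 7854), -1))) = Add(Mul(25191, Rational(-1, 37132)), Mul(7, Pow(Add(-6915, 7854), -1))) = Add(Rational(-25191, 37132), Mul(7, Pow(939, -1))) = Add(Rational(-25191, 37132), Mul(7, Rational(1, 939))) = Add(Rational(-25191, 37132), Rational(7, 939)) = Rational(-23394425, 34866948)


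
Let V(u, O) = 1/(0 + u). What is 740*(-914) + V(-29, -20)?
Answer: -19614441/29 ≈ -6.7636e+5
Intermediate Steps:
V(u, O) = 1/u
740*(-914) + V(-29, -20) = 740*(-914) + 1/(-29) = -676360 - 1/29 = -19614441/29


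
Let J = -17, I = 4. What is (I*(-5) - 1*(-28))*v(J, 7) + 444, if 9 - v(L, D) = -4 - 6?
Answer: 596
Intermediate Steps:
v(L, D) = 19 (v(L, D) = 9 - (-4 - 6) = 9 - 1*(-10) = 9 + 10 = 19)
(I*(-5) - 1*(-28))*v(J, 7) + 444 = (4*(-5) - 1*(-28))*19 + 444 = (-20 + 28)*19 + 444 = 8*19 + 444 = 152 + 444 = 596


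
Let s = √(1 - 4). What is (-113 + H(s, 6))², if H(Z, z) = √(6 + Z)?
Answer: (113 - √(6 + I*√3))² ≈ 12216.0 - 77.37*I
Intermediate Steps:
s = I*√3 (s = √(-3) = I*√3 ≈ 1.732*I)
(-113 + H(s, 6))² = (-113 + √(6 + I*√3))²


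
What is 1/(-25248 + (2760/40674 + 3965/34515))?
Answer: -3599649/90883280173 ≈ -3.9607e-5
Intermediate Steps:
1/(-25248 + (2760/40674 + 3965/34515)) = 1/(-25248 + (2760*(1/40674) + 3965*(1/34515))) = 1/(-25248 + (460/6779 + 61/531)) = 1/(-25248 + 657779/3599649) = 1/(-90883280173/3599649) = -3599649/90883280173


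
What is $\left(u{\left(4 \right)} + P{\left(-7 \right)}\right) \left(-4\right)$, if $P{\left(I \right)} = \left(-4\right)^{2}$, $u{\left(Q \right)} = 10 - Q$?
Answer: $-88$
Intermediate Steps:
$P{\left(I \right)} = 16$
$\left(u{\left(4 \right)} + P{\left(-7 \right)}\right) \left(-4\right) = \left(\left(10 - 4\right) + 16\right) \left(-4\right) = \left(6 + 16\right) \left(-4\right) = 22 \left(-4\right) = -88$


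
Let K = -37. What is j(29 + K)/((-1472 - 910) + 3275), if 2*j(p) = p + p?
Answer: -8/893 ≈ -0.0089586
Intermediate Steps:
j(p) = p (j(p) = (p + p)/2 = (2*p)/2 = p)
j(29 + K)/((-1472 - 910) + 3275) = (29 - 37)/((-1472 - 910) + 3275) = -8/(-2382 + 3275) = -8/893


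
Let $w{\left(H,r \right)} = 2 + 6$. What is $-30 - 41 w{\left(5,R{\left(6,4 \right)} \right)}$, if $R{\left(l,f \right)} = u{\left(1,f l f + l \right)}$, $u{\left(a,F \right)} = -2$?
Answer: $-358$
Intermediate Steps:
$R{\left(l,f \right)} = -2$
$w{\left(H,r \right)} = 8$
$-30 - 41 w{\left(5,R{\left(6,4 \right)} \right)} = -30 - 328 = -358$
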